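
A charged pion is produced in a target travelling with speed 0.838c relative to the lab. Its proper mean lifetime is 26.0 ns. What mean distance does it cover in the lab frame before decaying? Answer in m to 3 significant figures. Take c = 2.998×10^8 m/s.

d ≈ 12.0 m

γ = 1/√(1 − 0.838²) = 1.8326
Dilated lifetime: Δt = γτ₀ = 1.8326 × 26.0 ns = 47.648 ns
d = vΔt = 0.838c × 47.648 ns = 2.5123×10^8 m/s × 4.7648×10^-8 s = 12.0 m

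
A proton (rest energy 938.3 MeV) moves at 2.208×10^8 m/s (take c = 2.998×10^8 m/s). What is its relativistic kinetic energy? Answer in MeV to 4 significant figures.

β = v/c = 2.208×10^8 / 2.998×10^8 = 0.736491
γ = 1/√(1 − 0.736491²) = 1.47831
K = (γ − 1)m₀c² = (1.47831 − 1) × 938.3 MeV = 0.478312 × 938.3 MeV = 448.8 MeV

K ≈ 448.8 MeV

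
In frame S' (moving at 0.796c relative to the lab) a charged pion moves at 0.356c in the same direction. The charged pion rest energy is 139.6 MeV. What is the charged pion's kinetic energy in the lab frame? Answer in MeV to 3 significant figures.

u_lab = (0.356 + 0.796)/(1 + 0.356×0.796) = 0.897632
γ = 1/√(1 − 0.897632²) = 2.2689
K = (γ − 1)m₀c² = (2.2689 − 1) × 139.6 = 1.2689 × 139.6 = 177 MeV

K ≈ 177 MeV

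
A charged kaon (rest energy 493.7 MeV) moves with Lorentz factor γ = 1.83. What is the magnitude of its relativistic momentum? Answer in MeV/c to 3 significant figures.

p ≈ 757 MeV/c

β = √(1 − 1/γ²) = √(1 − 1/1.83²) = 0.83749
p = γβm₀c = 1.83 × 0.83749 × 493.7 MeV/c = 757 MeV/c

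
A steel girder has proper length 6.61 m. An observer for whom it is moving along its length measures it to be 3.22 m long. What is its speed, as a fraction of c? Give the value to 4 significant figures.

γ = L₀/L = 6.61/3.22 = 2.05280
β = √(1 − 1/γ²) = 0.8733

β ≈ 0.8733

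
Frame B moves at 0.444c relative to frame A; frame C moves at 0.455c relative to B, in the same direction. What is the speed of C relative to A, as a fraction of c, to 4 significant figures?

Compose boost 2: (0.455 + 0.444)/(1 + 0.455×0.444) = 0.8990/1.20202 = 0.7479

u ≈ 0.7479c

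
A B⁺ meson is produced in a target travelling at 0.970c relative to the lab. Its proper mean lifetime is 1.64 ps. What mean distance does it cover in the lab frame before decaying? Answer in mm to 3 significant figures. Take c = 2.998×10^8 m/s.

d ≈ 1.96 mm

γ = 1/√(1 − 0.970²) = 4.1135
Dilated lifetime: Δt = γτ₀ = 4.1135 × 1.64 ps = 6.7461 ps
d = vΔt = 0.970c × 6.7461 ps = 2.9081×10^8 m/s × 6.7461×10^-12 s = 1.96 mm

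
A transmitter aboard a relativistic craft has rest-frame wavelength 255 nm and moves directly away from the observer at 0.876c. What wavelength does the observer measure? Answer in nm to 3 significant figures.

Relativistic Doppler: λ_obs = λ_src √((1+β)/(1−β))
= 255 × √(1.8760/0.12400) = 255 × 3.8896 = 992 nm

λ_obs ≈ 992 nm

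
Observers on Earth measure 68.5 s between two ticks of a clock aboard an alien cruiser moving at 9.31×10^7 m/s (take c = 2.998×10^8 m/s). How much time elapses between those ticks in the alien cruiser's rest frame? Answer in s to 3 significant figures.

τ₀ ≈ 65.1 s

β = v/c = 9.31×10^7 / 2.998×10^8 = 0.31054
γ = 1/√(1 − 0.31054²) = 1.0520
Proper time: τ₀ = Δt/γ = 68.5/1.0520 = 65.1 s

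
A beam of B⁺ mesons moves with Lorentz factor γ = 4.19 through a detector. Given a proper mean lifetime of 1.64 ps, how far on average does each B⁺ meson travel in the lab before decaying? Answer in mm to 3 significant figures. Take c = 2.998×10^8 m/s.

d ≈ 2.00 mm

β = √(1 − 1/γ²) = √(1 − 1/4.19²) = 0.97110
Dilated lifetime: Δt = γτ₀ = 4.19 × 1.64 ps = 6.8716 ps
d = vΔt = 0.97110c × 6.8716 ps = 2.9114×10^8 m/s × 6.8716×10^-12 s = 2.00 mm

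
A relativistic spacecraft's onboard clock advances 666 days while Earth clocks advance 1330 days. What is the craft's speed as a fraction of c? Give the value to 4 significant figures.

γ = Δt/τ₀ = 1330/666 = 1.99700
β = √(1 − 1/γ²) = √(1 − 1/1.99700²) = 0.8656

β ≈ 0.8656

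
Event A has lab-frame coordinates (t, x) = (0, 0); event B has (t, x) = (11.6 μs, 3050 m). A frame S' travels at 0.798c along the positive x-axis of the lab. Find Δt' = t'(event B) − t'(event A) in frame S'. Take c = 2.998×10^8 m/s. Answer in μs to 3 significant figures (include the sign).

γ = 1/√(1 − 0.798²) = 1.6593
Δt' = γ(Δt − vΔx/c²) = 1.6593 × (11.6 μs − 0.798×3050 m / (2.998×10^8 m/s))
= 1.6593 × (3.4816 μs) = 5.78 μs

Δt' ≈ 5.78 μs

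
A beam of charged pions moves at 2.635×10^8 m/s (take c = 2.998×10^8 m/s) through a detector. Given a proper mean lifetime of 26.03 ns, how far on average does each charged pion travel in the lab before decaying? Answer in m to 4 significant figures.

d ≈ 14.38 m

β = v/c = 2.635×10^8 / 2.998×10^8 = 0.878919
γ = 1/√(1 − 0.878919²) = 2.09657
Dilated lifetime: Δt = γτ₀ = 2.09657 × 26.03 ns = 54.5736 ns
d = vΔt = 0.878919c × 54.5736 ns = 2.63500×10^8 m/s × 5.45736×10^-8 s = 14.38 m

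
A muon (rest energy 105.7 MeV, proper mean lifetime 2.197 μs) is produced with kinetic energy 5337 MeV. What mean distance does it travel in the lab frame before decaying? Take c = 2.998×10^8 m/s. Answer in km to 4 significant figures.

d ≈ 33.91 km

γ = 1 + K/(m₀c²) = 1 + 5337/105.7 = 51.4920
β = √(1 − 1/γ²) = 0.999811
Dilated lifetime: γτ₀ = 51.4920 × 2.197 μs = 113.128 μs
d = βc·γτ₀ = 0.999811 × (2.998×10^8 m/s) × 0.000113128 s = 33.91 km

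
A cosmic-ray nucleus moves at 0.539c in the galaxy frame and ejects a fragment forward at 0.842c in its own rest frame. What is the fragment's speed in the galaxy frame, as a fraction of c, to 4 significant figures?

u ≈ 0.9499c

Compose boost 2: (0.842 + 0.539)/(1 + 0.842×0.539) = 1.381/1.45384 = 0.9499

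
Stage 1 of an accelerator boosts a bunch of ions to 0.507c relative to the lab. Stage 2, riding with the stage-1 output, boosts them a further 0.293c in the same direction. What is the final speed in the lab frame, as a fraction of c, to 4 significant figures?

Compose boost 2: (0.293 + 0.507)/(1 + 0.293×0.507) = 0.8000/1.14855 = 0.6965

u ≈ 0.6965c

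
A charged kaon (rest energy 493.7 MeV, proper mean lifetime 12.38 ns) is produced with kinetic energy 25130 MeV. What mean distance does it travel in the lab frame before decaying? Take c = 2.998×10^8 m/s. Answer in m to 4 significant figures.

d ≈ 192.6 m

γ = 1 + K/(m₀c²) = 1 + 25130/493.7 = 51.9014
β = √(1 − 1/γ²) = 0.999814
Dilated lifetime: γτ₀ = 51.9014 × 12.38 ns = 642.539 ns
d = βc·γτ₀ = 0.999814 × (2.998×10^8 m/s) × 6.42539×10^-7 s = 192.6 m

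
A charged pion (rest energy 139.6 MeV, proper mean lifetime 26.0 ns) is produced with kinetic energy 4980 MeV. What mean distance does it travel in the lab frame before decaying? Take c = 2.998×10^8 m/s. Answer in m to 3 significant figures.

γ = 1 + K/(m₀c²) = 1 + 4980/139.6 = 36.673
β = √(1 − 1/γ²) = 0.99963
Dilated lifetime: γτ₀ = 36.673 × 26.0 ns = 953.51 ns
d = βc·γτ₀ = 0.99963 × (2.998×10^8 m/s) × 9.5351×10^-7 s = 286 m

d ≈ 286 m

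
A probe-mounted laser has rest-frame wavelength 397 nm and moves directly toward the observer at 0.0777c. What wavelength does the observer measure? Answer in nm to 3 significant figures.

Relativistic Doppler: λ_obs = λ_src √((1−β)/(1+β))
= 397 × √(0.92230/1.0777) = 397 × 0.92510 = 367 nm

λ_obs ≈ 367 nm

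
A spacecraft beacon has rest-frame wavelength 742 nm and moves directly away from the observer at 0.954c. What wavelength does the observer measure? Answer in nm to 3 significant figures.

λ_obs ≈ 4840 nm

Relativistic Doppler: λ_obs = λ_src √((1+β)/(1−β))
= 742 × √(1.9540/0.046000) = 742 × 6.5175 = 4840 nm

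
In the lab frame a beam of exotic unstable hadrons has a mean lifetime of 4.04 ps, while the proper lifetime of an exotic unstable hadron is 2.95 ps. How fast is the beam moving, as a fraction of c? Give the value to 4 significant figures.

γ = Δt/τ₀ = 4.04/2.95 = 1.36949
β = √(1 − 1/γ²) = √(1 − 1/1.36949²) = 0.6832

β ≈ 0.6832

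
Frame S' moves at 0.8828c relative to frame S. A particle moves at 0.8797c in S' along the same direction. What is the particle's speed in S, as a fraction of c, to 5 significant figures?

Relativistic velocity addition: u = (u' + v)/(1 + u'v/c²)
= (0.8797 + 0.8828)/(1 + 0.8797×0.8828) = 1.7625/1.776599 = 0.99206

u ≈ 0.99206c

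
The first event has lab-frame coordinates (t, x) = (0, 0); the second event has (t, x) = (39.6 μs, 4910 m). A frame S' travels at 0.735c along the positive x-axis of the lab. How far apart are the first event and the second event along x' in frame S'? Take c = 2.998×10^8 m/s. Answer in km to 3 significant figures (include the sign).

Δx' ≈ -5.63 km

γ = 1/√(1 − 0.735²) = 1.4748
Δx' = γ(Δx − vΔt) = 1.4748 × (4910 m − 0.735×(2.998×10^8 m/s)×39.6×10^-6 s)
= 1.4748 × (-3816.0 m) = -5.63 km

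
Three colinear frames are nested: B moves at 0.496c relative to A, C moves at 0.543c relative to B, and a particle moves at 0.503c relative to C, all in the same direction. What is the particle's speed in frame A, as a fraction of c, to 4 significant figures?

u ≈ 0.9361c

Compose boost 2: (0.543 + 0.496)/(1 + 0.543×0.496) = 1.039/1.26933 = 0.818543
Compose boost 3: (0.503 + 0.818543)/(1 + 0.503×0.818543) = 1.32154/1.41173 = 0.9361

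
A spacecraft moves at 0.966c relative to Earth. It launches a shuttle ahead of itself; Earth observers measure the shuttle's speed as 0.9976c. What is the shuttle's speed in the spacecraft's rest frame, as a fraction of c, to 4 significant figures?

u' ≈ 0.8701c

Inverse velocity addition: u' = (u − v)/(1 − uv/c²)
= (0.9976 − 0.966)/(1 − 0.9976×0.966) = 0.03160/0.0363184 = 0.8701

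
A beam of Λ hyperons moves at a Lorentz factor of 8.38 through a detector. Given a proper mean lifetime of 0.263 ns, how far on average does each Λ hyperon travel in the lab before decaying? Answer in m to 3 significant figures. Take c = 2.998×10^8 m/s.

d ≈ 0.656 m

β = √(1 − 1/γ²) = √(1 − 1/8.38²) = 0.99285
Dilated lifetime: Δt = γτ₀ = 8.38 × 0.263 ns = 2.2039 ns
d = vΔt = 0.99285c × 2.2039 ns = 2.9766×10^8 m/s × 2.2039×10^-9 s = 0.656 m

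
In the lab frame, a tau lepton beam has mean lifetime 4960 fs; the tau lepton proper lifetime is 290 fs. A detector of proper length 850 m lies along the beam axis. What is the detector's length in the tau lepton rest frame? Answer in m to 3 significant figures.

L ≈ 49.7 m

Time dilation ⇒ γ = Δt/τ₀ = 4960/290 = 17.103
Length contraction: L = L₀/γ = 850/17.103 = 49.7 m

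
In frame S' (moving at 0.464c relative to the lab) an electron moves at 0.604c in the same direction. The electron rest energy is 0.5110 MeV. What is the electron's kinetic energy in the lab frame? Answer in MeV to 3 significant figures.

K ≈ 0.416 MeV

u_lab = (0.604 + 0.464)/(1 + 0.604×0.464) = 0.834208
γ = 1/√(1 − 0.834208²) = 1.8134
K = (γ − 1)m₀c² = (1.8134 − 1) × 0.5110 = 0.81340 × 0.5110 = 0.416 MeV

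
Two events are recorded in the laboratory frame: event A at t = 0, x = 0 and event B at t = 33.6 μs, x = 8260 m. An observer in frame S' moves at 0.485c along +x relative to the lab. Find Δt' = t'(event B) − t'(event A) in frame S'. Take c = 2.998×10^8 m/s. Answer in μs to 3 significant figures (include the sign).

Δt' ≈ 23.1 μs

γ = 1/√(1 − 0.485²) = 1.1435
Δt' = γ(Δt − vΔx/c²) = 1.1435 × (33.6 μs − 0.485×8260 m / (2.998×10^8 m/s))
= 1.1435 × (20.237 μs) = 23.1 μs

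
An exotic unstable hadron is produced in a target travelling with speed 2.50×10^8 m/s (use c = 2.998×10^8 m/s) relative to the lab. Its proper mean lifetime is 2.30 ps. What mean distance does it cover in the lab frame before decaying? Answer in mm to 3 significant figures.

β = v/c = 2.50×10^8 / 2.998×10^8 = 0.83389
γ = 1/√(1 − 0.83389²) = 1.8118
Dilated lifetime: Δt = γτ₀ = 1.8118 × 2.30 ps = 4.1672 ps
d = vΔt = 0.83389c × 4.1672 ps = 2.5000×10^8 m/s × 4.1672×10^-12 s = 1.04 mm

d ≈ 1.04 mm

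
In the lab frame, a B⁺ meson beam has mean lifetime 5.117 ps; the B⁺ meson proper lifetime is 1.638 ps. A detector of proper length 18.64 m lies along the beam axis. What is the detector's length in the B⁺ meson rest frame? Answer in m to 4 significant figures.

Time dilation ⇒ γ = Δt/τ₀ = 5.117/1.638 = 3.12393
Length contraction: L = L₀/γ = 18.64/3.12393 = 5.967 m

L ≈ 5.967 m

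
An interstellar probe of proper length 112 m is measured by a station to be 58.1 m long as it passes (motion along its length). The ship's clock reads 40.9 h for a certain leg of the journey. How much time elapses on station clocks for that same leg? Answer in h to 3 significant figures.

Δt ≈ 78.8 h

Length contraction ⇒ γ = L₀/L = 112/58.1 = 1.9277
Time dilation: Δt = γτ₀ = 1.9277 × 40.9 h = 78.8 h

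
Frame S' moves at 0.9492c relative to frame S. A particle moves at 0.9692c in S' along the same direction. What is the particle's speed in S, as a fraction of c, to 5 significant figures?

Relativistic velocity addition: u = (u' + v)/(1 + u'v/c²)
= (0.9692 + 0.9492)/(1 + 0.9692×0.9492) = 1.9184/1.919965 = 0.99919

u ≈ 0.99919c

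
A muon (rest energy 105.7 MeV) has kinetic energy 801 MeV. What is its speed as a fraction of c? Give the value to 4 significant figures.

γ = 1 + K/(m₀c²) = 1 + 801/105.7 = 8.57805
β = √(1 − 1/γ²) = 0.9932

β ≈ 0.9932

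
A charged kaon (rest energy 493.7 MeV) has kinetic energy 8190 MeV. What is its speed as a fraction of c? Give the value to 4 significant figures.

β ≈ 0.9984

γ = 1 + K/(m₀c²) = 1 + 8190/493.7 = 17.5890
β = √(1 − 1/γ²) = 0.9984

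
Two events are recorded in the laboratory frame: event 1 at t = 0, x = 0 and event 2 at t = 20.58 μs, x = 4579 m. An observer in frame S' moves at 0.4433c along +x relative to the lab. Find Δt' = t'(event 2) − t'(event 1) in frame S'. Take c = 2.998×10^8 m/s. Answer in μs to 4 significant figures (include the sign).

Δt' ≈ 15.41 μs

γ = 1/√(1 − 0.4433²) = 1.11561
Δt' = γ(Δt − vΔx/c²) = 1.11561 × (20.58 μs − 0.4433×4579 m / (2.998×10^8 m/s))
= 1.11561 × (13.8093 μs) = 15.41 μs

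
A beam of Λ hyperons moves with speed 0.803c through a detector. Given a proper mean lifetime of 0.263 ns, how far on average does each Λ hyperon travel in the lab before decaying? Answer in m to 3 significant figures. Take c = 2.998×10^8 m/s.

d ≈ 0.106 m

γ = 1/√(1 − 0.803²) = 1.6779
Dilated lifetime: Δt = γτ₀ = 1.6779 × 0.263 ns = 0.44129 ns
d = vΔt = 0.803c × 0.44129 ns = 2.4074×10^8 m/s × 4.4129×10^-10 s = 0.106 m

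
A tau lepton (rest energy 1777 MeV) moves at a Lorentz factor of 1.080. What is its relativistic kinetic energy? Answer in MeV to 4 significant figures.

γ = 1.080 (given)
K = (γ − 1)m₀c² = (1.080 − 1) × 1777 MeV = 0.0800000 × 1777 MeV = 142.2 MeV

K ≈ 142.2 MeV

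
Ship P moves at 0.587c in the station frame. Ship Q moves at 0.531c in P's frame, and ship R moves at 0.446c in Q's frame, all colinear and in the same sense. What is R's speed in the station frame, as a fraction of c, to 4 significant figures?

Compose boost 2: (0.531 + 0.587)/(1 + 0.531×0.587) = 1.118/1.31170 = 0.852331
Compose boost 3: (0.446 + 0.852331)/(1 + 0.446×0.852331) = 1.29833/1.38014 = 0.9407

u ≈ 0.9407c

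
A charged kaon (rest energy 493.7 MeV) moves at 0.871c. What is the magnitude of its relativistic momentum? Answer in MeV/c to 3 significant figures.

p ≈ 875 MeV/c

γ = 1/√(1 − 0.871²) = 2.0355
p = γβm₀c = 2.0355 × 0.871 × 493.7 MeV/c = 875 MeV/c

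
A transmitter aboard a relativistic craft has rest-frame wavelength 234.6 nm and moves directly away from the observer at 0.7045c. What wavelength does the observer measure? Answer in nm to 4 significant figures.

λ_obs ≈ 563.4 nm

Relativistic Doppler: λ_obs = λ_src √((1+β)/(1−β))
= 234.6 × √(1.70450/0.295500) = 234.6 × 2.40171 = 563.4 nm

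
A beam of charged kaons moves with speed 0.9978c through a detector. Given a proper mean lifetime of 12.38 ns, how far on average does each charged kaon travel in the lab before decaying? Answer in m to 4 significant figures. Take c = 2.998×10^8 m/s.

γ = 1/√(1 − 0.9978²) = 15.0839
Dilated lifetime: Δt = γτ₀ = 15.0839 × 12.38 ns = 186.738 ns
d = vΔt = 0.9978c × 186.738 ns = 2.99140×10^8 m/s × 1.86738×10^-7 s = 55.86 m

d ≈ 55.86 m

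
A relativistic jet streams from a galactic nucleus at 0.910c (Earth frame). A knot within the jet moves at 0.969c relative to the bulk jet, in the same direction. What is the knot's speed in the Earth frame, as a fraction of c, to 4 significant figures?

u ≈ 0.9985c

Relativistic velocity addition: u = (u' + v)/(1 + u'v/c²)
= (0.969 + 0.910)/(1 + 0.969×0.910) = 1.879/1.88179 = 0.9985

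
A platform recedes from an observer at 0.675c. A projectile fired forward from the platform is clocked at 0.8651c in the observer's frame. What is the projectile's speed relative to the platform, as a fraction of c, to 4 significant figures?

u' ≈ 0.4569c

Inverse velocity addition: u' = (u − v)/(1 − uv/c²)
= (0.8651 − 0.675)/(1 − 0.8651×0.675) = 0.1901/0.416057 = 0.4569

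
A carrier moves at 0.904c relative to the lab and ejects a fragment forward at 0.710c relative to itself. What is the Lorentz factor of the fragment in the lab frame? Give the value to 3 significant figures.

u_lab = (0.710 + 0.904)/(1 + 0.710×0.904) = 1.614/1.64184 = 0.983043
γ = 1/√(1 − 0.983043²) = 5.45

γ ≈ 5.45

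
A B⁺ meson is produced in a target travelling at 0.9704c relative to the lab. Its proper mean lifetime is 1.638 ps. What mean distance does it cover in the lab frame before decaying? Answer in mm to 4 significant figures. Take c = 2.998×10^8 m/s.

γ = 1/√(1 − 0.9704²) = 4.14073
Dilated lifetime: Δt = γτ₀ = 4.14073 × 1.638 ps = 6.78252 ps
d = vΔt = 0.9704c × 6.78252 ps = 2.90926×10^8 m/s × 6.78252×10^-12 s = 1.973 mm

d ≈ 1.973 mm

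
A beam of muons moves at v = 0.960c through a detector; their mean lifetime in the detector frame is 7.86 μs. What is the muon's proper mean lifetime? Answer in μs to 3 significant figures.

τ₀ ≈ 2.20 μs

γ = 1/√(1 − 0.960²) = 3.5714
Proper time: τ₀ = Δt/γ = 7.86/3.5714 = 2.20 μs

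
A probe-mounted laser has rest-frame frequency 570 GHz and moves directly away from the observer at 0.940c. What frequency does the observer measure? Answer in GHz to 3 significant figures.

f_obs ≈ 100 GHz

Relativistic Doppler: f_obs = f_src √((1−β)/(1+β))
= 570 × √(0.060000/1.9400) = 570 × 0.17586 = 100 GHz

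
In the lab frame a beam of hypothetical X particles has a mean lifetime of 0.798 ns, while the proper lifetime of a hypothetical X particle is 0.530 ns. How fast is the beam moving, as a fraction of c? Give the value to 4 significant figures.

γ = Δt/τ₀ = 0.798/0.530 = 1.50566
β = √(1 − 1/γ²) = √(1 − 1/1.50566²) = 0.7476

β ≈ 0.7476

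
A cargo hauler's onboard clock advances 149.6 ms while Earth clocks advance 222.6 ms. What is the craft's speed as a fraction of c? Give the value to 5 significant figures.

γ = Δt/τ₀ = 222.6/149.6 = 1.487968
β = √(1 − 1/γ²) = √(1 − 1/1.487968²) = 0.74050

β ≈ 0.74050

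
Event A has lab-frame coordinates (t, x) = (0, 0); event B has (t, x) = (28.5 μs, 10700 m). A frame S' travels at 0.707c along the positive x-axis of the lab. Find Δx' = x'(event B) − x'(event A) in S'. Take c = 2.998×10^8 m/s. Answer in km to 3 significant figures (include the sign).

γ = 1/√(1 − 0.707²) = 1.4140
Δx' = γ(Δx − vΔt) = 1.4140 × (10700 m − 0.707×(2.998×10^8 m/s)×28.5×10^-6 s)
= 1.4140 × (4659.2 m) = 6.59 km

Δx' ≈ 6.59 km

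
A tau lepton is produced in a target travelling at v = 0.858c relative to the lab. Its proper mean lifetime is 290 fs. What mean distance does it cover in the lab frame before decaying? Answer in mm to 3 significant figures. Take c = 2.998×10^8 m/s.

d ≈ 0.145 mm

γ = 1/√(1 − 0.858²) = 1.9469
Dilated lifetime: Δt = γτ₀ = 1.9469 × 290 fs = 564.59 fs
d = vΔt = 0.858c × 564.59 fs = 2.5723×10^8 m/s × 5.6459×10^-13 s = 0.145 mm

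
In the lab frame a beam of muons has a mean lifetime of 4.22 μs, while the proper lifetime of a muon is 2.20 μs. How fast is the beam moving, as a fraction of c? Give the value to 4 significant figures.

β ≈ 0.8534

γ = Δt/τ₀ = 4.22/2.20 = 1.91818
β = √(1 − 1/γ²) = √(1 − 1/1.91818²) = 0.8534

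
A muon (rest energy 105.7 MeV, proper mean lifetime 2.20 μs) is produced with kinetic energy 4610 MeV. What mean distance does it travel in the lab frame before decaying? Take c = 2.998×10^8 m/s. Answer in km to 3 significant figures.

γ = 1 + K/(m₀c²) = 1 + 4610/105.7 = 44.614
β = √(1 − 1/γ²) = 0.99975
Dilated lifetime: γτ₀ = 44.614 × 2.20 μs = 98.151 μs
d = βc·γτ₀ = 0.99975 × (2.998×10^8 m/s) × 9.8151×10^-5 s = 29.4 km

d ≈ 29.4 km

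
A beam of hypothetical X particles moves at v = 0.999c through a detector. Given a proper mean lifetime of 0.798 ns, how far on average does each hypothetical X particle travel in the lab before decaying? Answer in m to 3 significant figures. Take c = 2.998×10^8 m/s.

d ≈ 5.35 m

γ = 1/√(1 − 0.999²) = 22.366
Dilated lifetime: Δt = γτ₀ = 22.366 × 0.798 ns = 17.848 ns
d = vΔt = 0.999c × 17.848 ns = 2.9950×10^8 m/s × 1.7848×10^-8 s = 5.35 m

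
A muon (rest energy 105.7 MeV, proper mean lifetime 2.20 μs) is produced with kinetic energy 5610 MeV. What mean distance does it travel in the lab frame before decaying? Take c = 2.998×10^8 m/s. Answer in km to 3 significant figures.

γ = 1 + K/(m₀c²) = 1 + 5610/105.7 = 54.075
β = √(1 − 1/γ²) = 0.99983
Dilated lifetime: γτ₀ = 54.075 × 2.20 μs = 118.96 μs
d = βc·γτ₀ = 0.99983 × (2.998×10^8 m/s) × 0.00011896 s = 35.7 km

d ≈ 35.7 km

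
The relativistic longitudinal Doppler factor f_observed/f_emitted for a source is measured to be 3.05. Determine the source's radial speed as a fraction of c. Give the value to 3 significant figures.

f_obs/f_src = √((1+β)/(1−β)) = 3.05  ⇒  (1+β)/(1−β) = 9.3025
β = |1 − D²|/(1 + D²) = |1 − 9.3025|/(1 + 9.3025) = 0.806

β ≈ 0.806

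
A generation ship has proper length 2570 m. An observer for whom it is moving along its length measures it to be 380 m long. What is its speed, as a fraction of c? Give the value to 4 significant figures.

γ = L₀/L = 2570/380 = 6.76316
β = √(1 − 1/γ²) = 0.9890

β ≈ 0.9890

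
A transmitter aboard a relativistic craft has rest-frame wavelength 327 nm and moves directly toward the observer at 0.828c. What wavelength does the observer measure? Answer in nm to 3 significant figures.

λ_obs ≈ 100 nm

Relativistic Doppler: λ_obs = λ_src √((1−β)/(1+β))
= 327 × √(0.17200/1.8280) = 327 × 0.30674 = 100 nm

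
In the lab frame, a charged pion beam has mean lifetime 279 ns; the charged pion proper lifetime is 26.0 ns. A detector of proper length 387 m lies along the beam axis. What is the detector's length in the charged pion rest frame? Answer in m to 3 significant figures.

L ≈ 36.1 m

Time dilation ⇒ γ = Δt/τ₀ = 279/26.0 = 10.731
Length contraction: L = L₀/γ = 387/10.731 = 36.1 m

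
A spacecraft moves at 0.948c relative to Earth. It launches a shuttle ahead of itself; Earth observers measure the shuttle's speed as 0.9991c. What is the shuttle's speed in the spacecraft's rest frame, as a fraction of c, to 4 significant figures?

Inverse velocity addition: u' = (u − v)/(1 − uv/c²)
= (0.9991 − 0.948)/(1 − 0.9991×0.948) = 0.05110/0.0528532 = 0.9668

u' ≈ 0.9668c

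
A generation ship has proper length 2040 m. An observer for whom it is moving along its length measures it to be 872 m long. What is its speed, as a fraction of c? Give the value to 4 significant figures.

γ = L₀/L = 2040/872 = 2.33945
β = √(1 − 1/γ²) = 0.9040

β ≈ 0.9040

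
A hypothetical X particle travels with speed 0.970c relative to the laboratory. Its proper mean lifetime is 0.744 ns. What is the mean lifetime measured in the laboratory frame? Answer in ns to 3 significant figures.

γ = 1/√(1 − 0.970²) = 4.1135
Time dilation: Δt = γτ₀ = 4.1135 × 0.744 ns = 3.06 ns

Δt ≈ 3.06 ns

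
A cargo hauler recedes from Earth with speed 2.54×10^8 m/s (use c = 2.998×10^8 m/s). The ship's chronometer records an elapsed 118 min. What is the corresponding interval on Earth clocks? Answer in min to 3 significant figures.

Δt ≈ 222 min

β = v/c = 2.54×10^8 / 2.998×10^8 = 0.84723
γ = 1/√(1 − 0.84723²) = 1.8824
Time dilation: Δt = γτ₀ = 1.8824 × 118 min = 222 min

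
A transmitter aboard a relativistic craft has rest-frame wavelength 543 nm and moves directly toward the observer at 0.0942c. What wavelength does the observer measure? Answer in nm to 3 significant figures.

Relativistic Doppler: λ_obs = λ_src √((1−β)/(1+β))
= 543 × √(0.90580/1.0942) = 543 × 0.90985 = 494 nm

λ_obs ≈ 494 nm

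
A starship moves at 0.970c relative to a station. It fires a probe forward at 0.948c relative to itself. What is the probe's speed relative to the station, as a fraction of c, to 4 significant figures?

u ≈ 0.9992c

Relativistic velocity addition: u = (u' + v)/(1 + u'v/c²)
= (0.948 + 0.970)/(1 + 0.948×0.970) = 1.918/1.91956 = 0.9992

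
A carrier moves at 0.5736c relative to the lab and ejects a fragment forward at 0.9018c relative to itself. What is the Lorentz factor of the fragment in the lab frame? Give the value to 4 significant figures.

γ ≈ 4.286

u_lab = (0.9018 + 0.5736)/(1 + 0.9018×0.5736) = 1.4754/1.517272 = 0.9724028
γ = 1/√(1 − 0.9724028²) = 4.286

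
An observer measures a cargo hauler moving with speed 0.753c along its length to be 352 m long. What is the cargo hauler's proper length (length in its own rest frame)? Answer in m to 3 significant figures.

L₀ ≈ 535 m

γ = 1/√(1 − 0.753²) = 1.5197
L₀ = γL = 1.5197 × 352 = 535 m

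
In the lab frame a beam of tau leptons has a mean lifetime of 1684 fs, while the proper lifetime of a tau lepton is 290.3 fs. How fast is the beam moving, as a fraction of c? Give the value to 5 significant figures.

β ≈ 0.98503

γ = Δt/τ₀ = 1684/290.3 = 5.800896
β = √(1 − 1/γ²) = √(1 − 1/5.800896²) = 0.98503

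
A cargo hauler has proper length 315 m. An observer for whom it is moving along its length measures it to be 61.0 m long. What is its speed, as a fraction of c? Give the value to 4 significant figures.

β ≈ 0.9811

γ = L₀/L = 315/61.0 = 5.16393
β = √(1 − 1/γ²) = 0.9811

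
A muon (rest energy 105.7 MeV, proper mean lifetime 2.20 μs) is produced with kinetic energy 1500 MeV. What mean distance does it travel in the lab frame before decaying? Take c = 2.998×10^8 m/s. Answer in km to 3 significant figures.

γ = 1 + K/(m₀c²) = 1 + 1500/105.7 = 15.191
β = √(1 − 1/γ²) = 0.99783
Dilated lifetime: γτ₀ = 15.191 × 2.20 μs = 33.420 μs
d = βc·γτ₀ = 0.99783 × (2.998×10^8 m/s) × 3.3420×10^-5 s = 10.0 km

d ≈ 10.0 km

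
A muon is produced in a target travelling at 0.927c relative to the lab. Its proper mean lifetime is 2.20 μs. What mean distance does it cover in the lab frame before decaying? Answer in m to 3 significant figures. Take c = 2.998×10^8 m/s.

d ≈ 1630 m

γ = 1/√(1 − 0.927²) = 2.6662
Dilated lifetime: Δt = γτ₀ = 2.6662 × 2.20 μs = 5.8657 μs
d = vΔt = 0.927c × 5.8657 μs = 2.7791×10^8 m/s × 5.8657×10^-6 s = 1630 m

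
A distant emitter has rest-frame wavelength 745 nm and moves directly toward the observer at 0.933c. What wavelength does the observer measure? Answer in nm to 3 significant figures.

Relativistic Doppler: λ_obs = λ_src √((1−β)/(1+β))
= 745 × √(0.067000/1.9330) = 745 × 0.18618 = 139 nm

λ_obs ≈ 139 nm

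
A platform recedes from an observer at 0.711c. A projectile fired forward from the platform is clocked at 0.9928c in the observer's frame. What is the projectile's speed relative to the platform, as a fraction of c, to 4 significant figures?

u' ≈ 0.9581c

Inverse velocity addition: u' = (u − v)/(1 − uv/c²)
= (0.9928 − 0.711)/(1 − 0.9928×0.711) = 0.2818/0.294119 = 0.9581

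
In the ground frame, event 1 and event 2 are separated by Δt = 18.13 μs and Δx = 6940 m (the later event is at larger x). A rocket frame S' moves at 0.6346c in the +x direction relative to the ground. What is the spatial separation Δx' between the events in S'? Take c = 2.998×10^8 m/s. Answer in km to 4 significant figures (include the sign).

Δx' ≈ 4.517 km

γ = 1/√(1 − 0.6346²) = 1.29393
Δx' = γ(Δx − vΔt) = 1.29393 × (6940 m − 0.6346×(2.998×10^8 m/s)×18.13×10^-6 s)
= 1.29393 × (3490.71 m) = 4.517 km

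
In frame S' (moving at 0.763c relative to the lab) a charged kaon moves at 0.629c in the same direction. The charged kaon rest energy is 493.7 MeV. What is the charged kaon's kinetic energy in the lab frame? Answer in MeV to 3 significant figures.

K ≈ 960 MeV

u_lab = (0.629 + 0.763)/(1 + 0.629×0.763) = 0.940587
γ = 1/√(1 − 0.940587²) = 2.9450
K = (γ − 1)m₀c² = (2.9450 − 1) × 493.7 = 1.9450 × 493.7 = 960 MeV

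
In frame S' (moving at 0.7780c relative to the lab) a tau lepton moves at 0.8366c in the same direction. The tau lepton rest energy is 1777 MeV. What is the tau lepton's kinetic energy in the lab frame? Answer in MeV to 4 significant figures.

u_lab = (0.8366 + 0.7780)/(1 + 0.8366×0.7780) = 0.9780269
γ = 1/√(1 − 0.9780269²) = 4.79665
K = (γ − 1)m₀c² = (4.79665 − 1) × 1777 = 3.79665 × 1777 = 6747 MeV

K ≈ 6747 MeV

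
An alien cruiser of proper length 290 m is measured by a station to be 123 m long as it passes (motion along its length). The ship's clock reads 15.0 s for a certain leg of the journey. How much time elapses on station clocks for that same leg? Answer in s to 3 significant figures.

Length contraction ⇒ γ = L₀/L = 290/123 = 2.3577
Time dilation: Δt = γτ₀ = 2.3577 × 15.0 s = 35.4 s

Δt ≈ 35.4 s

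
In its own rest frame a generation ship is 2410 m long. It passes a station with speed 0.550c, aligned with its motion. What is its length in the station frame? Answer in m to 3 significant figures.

L ≈ 2010 m

γ = 1/√(1 − 0.550²) = 1.1974
Length contraction: L = L₀/γ = 2410/1.1974 = 2010 m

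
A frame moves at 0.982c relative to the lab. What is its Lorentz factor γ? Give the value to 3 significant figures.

γ = 1/√(1 − β²) = 1/√(1 − 0.982²) = 1/√(0.035676) = 5.29

γ ≈ 5.29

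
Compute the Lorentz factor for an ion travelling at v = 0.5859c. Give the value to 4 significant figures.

γ ≈ 1.234

γ = 1/√(1 − β²) = 1/√(1 − 0.5859²) = 1/√(0.656721) = 1.234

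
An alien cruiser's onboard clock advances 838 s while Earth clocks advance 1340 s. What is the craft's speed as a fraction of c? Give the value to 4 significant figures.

β ≈ 0.7803

γ = Δt/τ₀ = 1340/838 = 1.59905
β = √(1 − 1/γ²) = √(1 − 1/1.59905²) = 0.7803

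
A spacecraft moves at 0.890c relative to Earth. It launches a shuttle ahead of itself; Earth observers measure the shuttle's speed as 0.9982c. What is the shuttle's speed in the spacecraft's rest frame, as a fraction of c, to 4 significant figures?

u' ≈ 0.9695c

Inverse velocity addition: u' = (u − v)/(1 − uv/c²)
= (0.9982 − 0.890)/(1 − 0.9982×0.890) = 0.1082/0.111602 = 0.9695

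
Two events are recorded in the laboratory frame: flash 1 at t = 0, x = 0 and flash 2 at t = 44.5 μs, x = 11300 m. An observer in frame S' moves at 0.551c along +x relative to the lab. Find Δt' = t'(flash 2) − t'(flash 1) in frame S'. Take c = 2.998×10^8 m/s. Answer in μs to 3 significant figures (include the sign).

Δt' ≈ 28.4 μs

γ = 1/√(1 − 0.551²) = 1.1983
Δt' = γ(Δt − vΔx/c²) = 1.1983 × (44.5 μs − 0.551×11300 m / (2.998×10^8 m/s))
= 1.1983 × (23.732 μs) = 28.4 μs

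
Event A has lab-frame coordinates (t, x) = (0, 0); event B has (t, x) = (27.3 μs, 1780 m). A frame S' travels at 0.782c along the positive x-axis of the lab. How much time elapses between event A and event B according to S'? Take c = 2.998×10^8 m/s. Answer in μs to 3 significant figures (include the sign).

Δt' ≈ 36.4 μs

γ = 1/√(1 − 0.782²) = 1.6044
Δt' = γ(Δt − vΔx/c²) = 1.6044 × (27.3 μs − 0.782×1780 m / (2.998×10^8 m/s))
= 1.6044 × (22.657 μs) = 36.4 μs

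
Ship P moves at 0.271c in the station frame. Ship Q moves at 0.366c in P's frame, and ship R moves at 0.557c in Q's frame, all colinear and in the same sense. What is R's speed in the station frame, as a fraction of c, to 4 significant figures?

Compose boost 2: (0.366 + 0.271)/(1 + 0.366×0.271) = 0.6370/1.09919 = 0.579520
Compose boost 3: (0.557 + 0.579520)/(1 + 0.557×0.579520) = 1.13652/1.32279 = 0.8592

u ≈ 0.8592c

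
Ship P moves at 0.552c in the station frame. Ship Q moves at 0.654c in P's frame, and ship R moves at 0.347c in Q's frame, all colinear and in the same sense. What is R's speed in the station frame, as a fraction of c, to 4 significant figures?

Compose boost 2: (0.654 + 0.552)/(1 + 0.654×0.552) = 1.206/1.36101 = 0.886108
Compose boost 3: (0.347 + 0.886108)/(1 + 0.347×0.886108) = 1.23311/1.30748 = 0.9431

u ≈ 0.9431c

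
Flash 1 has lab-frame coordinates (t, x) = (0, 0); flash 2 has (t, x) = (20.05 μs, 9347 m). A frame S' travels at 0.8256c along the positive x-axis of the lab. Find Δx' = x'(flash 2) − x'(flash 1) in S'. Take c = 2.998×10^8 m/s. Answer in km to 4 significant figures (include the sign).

Δx' ≈ 7.770 km

γ = 1/√(1 − 0.8256²) = 1.77225
Δx' = γ(Δx − vΔt) = 1.77225 × (9347 m − 0.8256×(2.998×10^8 m/s)×20.05×10^-6 s)
= 1.77225 × (4384.33 m) = 7.770 km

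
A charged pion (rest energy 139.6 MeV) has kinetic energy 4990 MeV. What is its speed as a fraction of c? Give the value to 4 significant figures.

γ = 1 + K/(m₀c²) = 1 + 4990/139.6 = 36.7450
β = √(1 − 1/γ²) = 0.9996

β ≈ 0.9996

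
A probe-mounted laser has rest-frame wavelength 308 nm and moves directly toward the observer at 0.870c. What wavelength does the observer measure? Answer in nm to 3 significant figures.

Relativistic Doppler: λ_obs = λ_src √((1−β)/(1+β))
= 308 × √(0.13000/1.8700) = 308 × 0.26366 = 81.2 nm

λ_obs ≈ 81.2 nm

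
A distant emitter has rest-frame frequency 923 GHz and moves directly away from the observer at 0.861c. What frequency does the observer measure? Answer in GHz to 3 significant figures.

f_obs ≈ 252 GHz

Relativistic Doppler: f_obs = f_src √((1−β)/(1+β))
= 923 × √(0.13900/1.8610) = 923 × 0.27330 = 252 GHz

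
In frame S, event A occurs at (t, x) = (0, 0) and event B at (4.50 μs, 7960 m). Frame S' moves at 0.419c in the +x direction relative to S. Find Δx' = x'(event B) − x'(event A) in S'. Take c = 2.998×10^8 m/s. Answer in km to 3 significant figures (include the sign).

γ = 1/√(1 − 0.419²) = 1.1013
Δx' = γ(Δx − vΔt) = 1.1013 × (7960 m − 0.419×(2.998×10^8 m/s)×4.50×10^-6 s)
= 1.1013 × (7394.7 m) = 8.14 km

Δx' ≈ 8.14 km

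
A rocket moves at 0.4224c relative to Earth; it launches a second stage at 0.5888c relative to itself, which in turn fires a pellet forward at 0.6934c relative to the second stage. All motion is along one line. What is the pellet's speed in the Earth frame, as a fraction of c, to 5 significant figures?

Compose boost 2: (0.5888 + 0.4224)/(1 + 0.5888×0.4224) = 1.0112/1.248709 = 0.8097963
Compose boost 3: (0.6934 + 0.8097963)/(1 + 0.6934×0.8097963) = 1.503196/1.561513 = 0.96265

u ≈ 0.96265c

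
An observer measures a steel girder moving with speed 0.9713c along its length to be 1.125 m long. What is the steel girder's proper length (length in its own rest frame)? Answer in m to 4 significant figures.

L₀ ≈ 4.730 m

γ = 1/√(1 − 0.9713²) = 4.20419
L₀ = γL = 4.20419 × 1.125 = 4.730 m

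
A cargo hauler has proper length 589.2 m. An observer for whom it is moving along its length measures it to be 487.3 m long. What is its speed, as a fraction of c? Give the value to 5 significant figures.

γ = L₀/L = 589.2/487.3 = 1.209111
β = √(1 − 1/γ²) = 0.56212

β ≈ 0.56212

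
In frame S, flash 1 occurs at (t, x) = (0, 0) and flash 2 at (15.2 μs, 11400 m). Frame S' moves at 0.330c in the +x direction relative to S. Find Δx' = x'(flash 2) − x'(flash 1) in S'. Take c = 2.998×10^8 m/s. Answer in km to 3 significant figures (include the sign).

γ = 1/√(1 − 0.330²) = 1.0593
Δx' = γ(Δx − vΔt) = 1.0593 × (11400 m − 0.330×(2.998×10^8 m/s)×15.2×10^-6 s)
= 1.0593 × (9896.2 m) = 10.5 km

Δx' ≈ 10.5 km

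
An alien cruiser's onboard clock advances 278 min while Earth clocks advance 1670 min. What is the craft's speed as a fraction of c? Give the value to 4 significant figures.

β ≈ 0.9860

γ = Δt/τ₀ = 1670/278 = 6.00719
β = √(1 − 1/γ²) = √(1 − 1/6.00719²) = 0.9860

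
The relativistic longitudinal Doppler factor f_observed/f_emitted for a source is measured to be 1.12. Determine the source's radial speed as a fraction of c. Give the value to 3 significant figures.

β ≈ 0.113

f_obs/f_src = √((1+β)/(1−β)) = 1.12  ⇒  (1+β)/(1−β) = 1.2544
β = |1 − D²|/(1 + D²) = |1 − 1.2544|/(1 + 1.2544) = 0.113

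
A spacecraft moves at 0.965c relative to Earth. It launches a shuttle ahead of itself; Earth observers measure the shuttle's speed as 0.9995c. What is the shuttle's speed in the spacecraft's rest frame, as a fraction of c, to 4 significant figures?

u' ≈ 0.9723c

Inverse velocity addition: u' = (u − v)/(1 − uv/c²)
= (0.9995 − 0.965)/(1 − 0.9995×0.965) = 0.03450/0.0354825 = 0.9723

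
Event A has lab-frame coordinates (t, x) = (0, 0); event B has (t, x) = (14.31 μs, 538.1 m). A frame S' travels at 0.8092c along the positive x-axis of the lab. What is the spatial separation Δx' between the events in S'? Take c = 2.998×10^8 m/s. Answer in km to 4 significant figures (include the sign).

γ = 1/√(1 − 0.8092²) = 1.70203
Δx' = γ(Δx − vΔt) = 1.70203 × (538.1 m − 0.8092×(2.998×10^8 m/s)×14.31×10^-6 s)
= 1.70203 × (-2933.48 m) = -4.993 km

Δx' ≈ -4.993 km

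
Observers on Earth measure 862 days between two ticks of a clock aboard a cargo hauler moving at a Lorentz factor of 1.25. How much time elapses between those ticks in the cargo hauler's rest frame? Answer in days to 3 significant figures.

τ₀ ≈ 690 days

γ = 1.25 (given)
Proper time: τ₀ = Δt/γ = 862/1.25 = 690 days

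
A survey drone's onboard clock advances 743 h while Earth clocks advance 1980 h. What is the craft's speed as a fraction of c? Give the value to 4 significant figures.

β ≈ 0.9269

γ = Δt/τ₀ = 1980/743 = 2.66487
β = √(1 − 1/γ²) = √(1 − 1/2.66487²) = 0.9269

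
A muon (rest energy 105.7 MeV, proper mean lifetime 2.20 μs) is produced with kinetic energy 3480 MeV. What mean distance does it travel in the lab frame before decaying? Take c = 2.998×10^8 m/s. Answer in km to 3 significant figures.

d ≈ 22.4 km

γ = 1 + K/(m₀c²) = 1 + 3480/105.7 = 33.923
β = √(1 − 1/γ²) = 0.99957
Dilated lifetime: γτ₀ = 33.923 × 2.20 μs = 74.631 μs
d = βc·γτ₀ = 0.99957 × (2.998×10^8 m/s) × 7.4631×10^-5 s = 22.4 km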